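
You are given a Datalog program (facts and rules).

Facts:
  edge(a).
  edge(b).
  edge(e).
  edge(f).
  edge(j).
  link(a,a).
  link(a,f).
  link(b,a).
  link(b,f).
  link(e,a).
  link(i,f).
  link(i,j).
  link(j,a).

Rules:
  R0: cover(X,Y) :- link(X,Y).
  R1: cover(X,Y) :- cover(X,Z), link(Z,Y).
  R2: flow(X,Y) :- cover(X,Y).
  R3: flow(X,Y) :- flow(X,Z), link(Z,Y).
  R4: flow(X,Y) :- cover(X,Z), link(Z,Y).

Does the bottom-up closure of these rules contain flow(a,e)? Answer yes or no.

no

round 1: derive cover(a,a) via R0 from link(a,a)
round 1: derive cover(a,f) via R0 from link(a,f)
round 1: derive cover(b,a) via R0 from link(b,a)
round 1: derive cover(b,f) via R0 from link(b,f)
round 1: derive cover(e,a) via R0 from link(e,a)
round 1: derive cover(i,f) via R0 from link(i,f)
round 1: derive cover(i,j) via R0 from link(i,j)
round 1: derive cover(j,a) via R0 from link(j,a)
round 2: derive cover(e,f) via R1 from cover(e,a), link(a,f)
round 2: derive cover(i,a) via R1 from cover(i,j), link(j,a)
round 2: derive cover(j,f) via R1 from cover(j,a), link(a,f)
round 2: derive flow(a,a) via R2 from cover(a,a)
round 2: derive flow(a,f) via R2 from cover(a,f)
round 2: derive flow(b,a) via R2 from cover(b,a)
round 2: derive flow(b,f) via R2 from cover(b,f)
round 2: derive flow(e,a) via R2 from cover(e,a)
round 2: derive flow(i,f) via R2 from cover(i,f)
round 2: derive flow(i,j) via R2 from cover(i,j)
round 2: derive flow(j,a) via R2 from cover(j,a)
round 2: derive flow(e,f) via R4 from cover(e,a), link(a,f)
round 2: derive flow(i,a) via R4 from cover(i,j), link(j,a)
round 2: derive flow(j,f) via R4 from cover(j,a), link(a,f)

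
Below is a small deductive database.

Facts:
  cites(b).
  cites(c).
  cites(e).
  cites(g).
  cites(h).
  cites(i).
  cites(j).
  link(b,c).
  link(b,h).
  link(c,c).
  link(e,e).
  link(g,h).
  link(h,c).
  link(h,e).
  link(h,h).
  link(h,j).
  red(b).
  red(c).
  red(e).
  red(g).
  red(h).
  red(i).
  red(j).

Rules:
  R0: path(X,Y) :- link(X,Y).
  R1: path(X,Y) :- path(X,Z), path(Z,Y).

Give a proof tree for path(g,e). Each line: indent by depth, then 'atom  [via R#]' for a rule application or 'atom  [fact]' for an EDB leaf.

round 1: derive path(b,c) via R0 from link(b,c)
round 1: derive path(b,h) via R0 from link(b,h)
round 1: derive path(c,c) via R0 from link(c,c)
round 1: derive path(e,e) via R0 from link(e,e)
round 1: derive path(g,h) via R0 from link(g,h)
round 1: derive path(h,c) via R0 from link(h,c)
round 1: derive path(h,e) via R0 from link(h,e)
round 1: derive path(h,h) via R0 from link(h,h)
round 1: derive path(h,j) via R0 from link(h,j)
round 2: derive path(b,e) via R1 from path(b,h), path(h,e)
round 2: derive path(b,j) via R1 from path(b,h), path(h,j)
round 2: derive path(g,c) via R1 from path(g,h), path(h,c)
round 2: derive path(g,e) via R1 from path(g,h), path(h,e)
round 2: derive path(g,j) via R1 from path(g,h), path(h,j)

path(g,e)  [via R1]
  path(g,h)  [via R0]
    link(g,h)  [fact]
  path(h,e)  [via R0]
    link(h,e)  [fact]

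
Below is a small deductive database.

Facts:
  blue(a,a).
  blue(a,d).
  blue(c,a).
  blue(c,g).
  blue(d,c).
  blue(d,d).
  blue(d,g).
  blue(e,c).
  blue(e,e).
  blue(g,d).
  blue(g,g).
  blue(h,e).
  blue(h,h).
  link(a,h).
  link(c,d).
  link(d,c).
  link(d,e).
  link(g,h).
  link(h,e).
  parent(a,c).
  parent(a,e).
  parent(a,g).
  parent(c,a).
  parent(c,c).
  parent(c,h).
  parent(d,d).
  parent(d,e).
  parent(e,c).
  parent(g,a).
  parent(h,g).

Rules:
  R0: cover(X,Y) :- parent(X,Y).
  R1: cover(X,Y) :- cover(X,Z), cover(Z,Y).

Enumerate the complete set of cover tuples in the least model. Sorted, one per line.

round 1: derive cover(a,c) via R0 from parent(a,c)
round 1: derive cover(a,e) via R0 from parent(a,e)
round 1: derive cover(a,g) via R0 from parent(a,g)
round 1: derive cover(c,a) via R0 from parent(c,a)
round 1: derive cover(c,c) via R0 from parent(c,c)
round 1: derive cover(c,h) via R0 from parent(c,h)
round 1: derive cover(d,d) via R0 from parent(d,d)
round 1: derive cover(d,e) via R0 from parent(d,e)
round 1: derive cover(e,c) via R0 from parent(e,c)
round 1: derive cover(g,a) via R0 from parent(g,a)
round 1: derive cover(h,g) via R0 from parent(h,g)
round 2: derive cover(a,a) via R1 from cover(a,c), cover(c,a)
round 2: derive cover(a,h) via R1 from cover(a,c), cover(c,h)
round 2: derive cover(c,e) via R1 from cover(c,a), cover(a,e)
round 2: derive cover(c,g) via R1 from cover(c,a), cover(a,g)
round 2: derive cover(d,c) via R1 from cover(d,e), cover(e,c)
round 2: derive cover(e,a) via R1 from cover(e,c), cover(c,a)
round 2: derive cover(e,h) via R1 from cover(e,c), cover(c,h)
round 2: derive cover(g,c) via R1 from cover(g,a), cover(a,c)
round 2: derive cover(g,e) via R1 from cover(g,a), cover(a,e)
round 2: derive cover(g,g) via R1 from cover(g,a), cover(a,g)
round 2: derive cover(h,a) via R1 from cover(h,g), cover(g,a)
round 3: derive cover(d,a) via R1 from cover(d,c), cover(c,a)
round 3: derive cover(d,g) via R1 from cover(d,c), cover(c,g)
round 3: derive cover(d,h) via R1 from cover(d,c), cover(c,h)
round 3: derive cover(e,e) via R1 from cover(e,a), cover(a,e)
round 3: derive cover(e,g) via R1 from cover(e,a), cover(a,g)
round 3: derive cover(g,h) via R1 from cover(g,a), cover(a,h)
round 3: derive cover(h,c) via R1 from cover(h,a), cover(a,c)
round 3: derive cover(h,e) via R1 from cover(h,a), cover(a,e)
round 3: derive cover(h,h) via R1 from cover(h,a), cover(a,h)

cover(a,a)
cover(a,c)
cover(a,e)
cover(a,g)
cover(a,h)
cover(c,a)
cover(c,c)
cover(c,e)
cover(c,g)
cover(c,h)
cover(d,a)
cover(d,c)
cover(d,d)
cover(d,e)
cover(d,g)
cover(d,h)
cover(e,a)
cover(e,c)
cover(e,e)
cover(e,g)
cover(e,h)
cover(g,a)
cover(g,c)
cover(g,e)
cover(g,g)
cover(g,h)
cover(h,a)
cover(h,c)
cover(h,e)
cover(h,g)
cover(h,h)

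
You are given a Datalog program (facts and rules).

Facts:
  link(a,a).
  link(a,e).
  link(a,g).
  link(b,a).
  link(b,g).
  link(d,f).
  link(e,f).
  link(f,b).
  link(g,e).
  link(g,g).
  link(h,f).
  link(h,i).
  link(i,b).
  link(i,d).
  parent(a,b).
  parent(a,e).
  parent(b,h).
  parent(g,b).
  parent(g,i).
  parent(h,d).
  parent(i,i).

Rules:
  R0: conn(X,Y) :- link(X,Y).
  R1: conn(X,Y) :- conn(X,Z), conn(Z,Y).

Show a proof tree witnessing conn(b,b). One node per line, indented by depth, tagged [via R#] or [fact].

round 1: derive conn(a,a) via R0 from link(a,a)
round 1: derive conn(a,e) via R0 from link(a,e)
round 1: derive conn(a,g) via R0 from link(a,g)
round 1: derive conn(b,a) via R0 from link(b,a)
round 1: derive conn(b,g) via R0 from link(b,g)
round 1: derive conn(d,f) via R0 from link(d,f)
round 1: derive conn(e,f) via R0 from link(e,f)
round 1: derive conn(f,b) via R0 from link(f,b)
round 1: derive conn(g,e) via R0 from link(g,e)
round 1: derive conn(g,g) via R0 from link(g,g)
round 1: derive conn(h,f) via R0 from link(h,f)
round 1: derive conn(h,i) via R0 from link(h,i)
round 1: derive conn(i,b) via R0 from link(i,b)
round 1: derive conn(i,d) via R0 from link(i,d)
round 2: derive conn(a,f) via R1 from conn(a,e), conn(e,f)
round 2: derive conn(b,e) via R1 from conn(b,a), conn(a,e)
round 2: derive conn(d,b) via R1 from conn(d,f), conn(f,b)
round 2: derive conn(e,b) via R1 from conn(e,f), conn(f,b)
round 2: derive conn(f,a) via R1 from conn(f,b), conn(b,a)
round 2: derive conn(f,g) via R1 from conn(f,b), conn(b,g)
round 2: derive conn(g,f) via R1 from conn(g,e), conn(e,f)
round 2: derive conn(h,b) via R1 from conn(h,f), conn(f,b)
round 2: derive conn(h,d) via R1 from conn(h,i), conn(i,d)
round 2: derive conn(i,a) via R1 from conn(i,b), conn(b,a)
round 2: derive conn(i,f) via R1 from conn(i,d), conn(d,f)
round 2: derive conn(i,g) via R1 from conn(i,b), conn(b,g)
round 3: derive conn(a,b) via R1 from conn(a,e), conn(e,b)
round 3: derive conn(b,b) via R1 from conn(b,e), conn(e,b)
round 3: derive conn(b,f) via R1 from conn(b,a), conn(a,f)
round 3: derive conn(d,a) via R1 from conn(d,b), conn(b,a)
round 3: derive conn(d,e) via R1 from conn(d,b), conn(b,e)
round 3: derive conn(d,g) via R1 from conn(d,b), conn(b,g)
round 3: derive conn(e,a) via R1 from conn(e,b), conn(b,a)
round 3: derive conn(e,e) via R1 from conn(e,b), conn(b,e)
round 3: derive conn(e,g) via R1 from conn(e,b), conn(b,g)
round 3: derive conn(f,e) via R1 from conn(f,a), conn(a,e)
round 3: derive conn(f,f) via R1 from conn(f,a), conn(a,f)
round 3: derive conn(g,a) via R1 from conn(g,f), conn(f,a)
round 3: derive conn(g,b) via R1 from conn(g,e), conn(e,b)
round 3: derive conn(h,a) via R1 from conn(h,b), conn(b,a)
round 3: derive conn(h,e) via R1 from conn(h,b), conn(b,e)
round 3: derive conn(h,g) via R1 from conn(h,b), conn(b,g)
round 3: derive conn(i,e) via R1 from conn(i,a), conn(a,e)

conn(b,b)  [via R1]
  conn(b,e)  [via R1]
    conn(b,a)  [via R0]
      link(b,a)  [fact]
    conn(a,e)  [via R0]
      link(a,e)  [fact]
  conn(e,b)  [via R1]
    conn(e,f)  [via R0]
      link(e,f)  [fact]
    conn(f,b)  [via R0]
      link(f,b)  [fact]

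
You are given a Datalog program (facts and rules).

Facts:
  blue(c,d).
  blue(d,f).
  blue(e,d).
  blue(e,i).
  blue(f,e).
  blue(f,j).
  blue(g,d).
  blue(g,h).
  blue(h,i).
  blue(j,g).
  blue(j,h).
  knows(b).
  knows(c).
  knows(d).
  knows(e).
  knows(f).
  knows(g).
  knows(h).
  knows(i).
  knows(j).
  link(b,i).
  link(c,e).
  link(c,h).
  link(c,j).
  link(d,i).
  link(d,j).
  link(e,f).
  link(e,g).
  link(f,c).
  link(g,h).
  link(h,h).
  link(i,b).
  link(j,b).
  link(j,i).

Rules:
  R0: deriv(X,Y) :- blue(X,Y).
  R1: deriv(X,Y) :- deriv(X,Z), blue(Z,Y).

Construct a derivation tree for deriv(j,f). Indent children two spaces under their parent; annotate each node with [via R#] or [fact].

round 1: derive deriv(c,d) via R0 from blue(c,d)
round 1: derive deriv(d,f) via R0 from blue(d,f)
round 1: derive deriv(e,d) via R0 from blue(e,d)
round 1: derive deriv(e,i) via R0 from blue(e,i)
round 1: derive deriv(f,e) via R0 from blue(f,e)
round 1: derive deriv(f,j) via R0 from blue(f,j)
round 1: derive deriv(g,d) via R0 from blue(g,d)
round 1: derive deriv(g,h) via R0 from blue(g,h)
round 1: derive deriv(h,i) via R0 from blue(h,i)
round 1: derive deriv(j,g) via R0 from blue(j,g)
round 1: derive deriv(j,h) via R0 from blue(j,h)
round 2: derive deriv(c,f) via R1 from deriv(c,d), blue(d,f)
round 2: derive deriv(d,e) via R1 from deriv(d,f), blue(f,e)
round 2: derive deriv(d,j) via R1 from deriv(d,f), blue(f,j)
round 2: derive deriv(e,f) via R1 from deriv(e,d), blue(d,f)
round 2: derive deriv(f,d) via R1 from deriv(f,e), blue(e,d)
round 2: derive deriv(f,g) via R1 from deriv(f,j), blue(j,g)
round 2: derive deriv(f,h) via R1 from deriv(f,j), blue(j,h)
round 2: derive deriv(f,i) via R1 from deriv(f,e), blue(e,i)
round 2: derive deriv(g,f) via R1 from deriv(g,d), blue(d,f)
round 2: derive deriv(g,i) via R1 from deriv(g,h), blue(h,i)
round 2: derive deriv(j,d) via R1 from deriv(j,g), blue(g,d)
round 2: derive deriv(j,i) via R1 from deriv(j,h), blue(h,i)
round 3: derive deriv(c,e) via R1 from deriv(c,f), blue(f,e)
round 3: derive deriv(c,j) via R1 from deriv(c,f), blue(f,j)
round 3: derive deriv(d,d) via R1 from deriv(d,e), blue(e,d)
round 3: derive deriv(d,g) via R1 from deriv(d,j), blue(j,g)
round 3: derive deriv(d,h) via R1 from deriv(d,j), blue(j,h)
round 3: derive deriv(d,i) via R1 from deriv(d,e), blue(e,i)
round 3: derive deriv(e,e) via R1 from deriv(e,f), blue(f,e)
round 3: derive deriv(e,j) via R1 from deriv(e,f), blue(f,j)
round 3: derive deriv(f,f) via R1 from deriv(f,d), blue(d,f)
round 3: derive deriv(g,e) via R1 from deriv(g,f), blue(f,e)
round 3: derive deriv(g,j) via R1 from deriv(g,f), blue(f,j)
round 3: derive deriv(j,f) via R1 from deriv(j,d), blue(d,f)
round 4: derive deriv(c,g) via R1 from deriv(c,j), blue(j,g)
round 4: derive deriv(c,h) via R1 from deriv(c,j), blue(j,h)
round 4: derive deriv(c,i) via R1 from deriv(c,e), blue(e,i)
round 4: derive deriv(e,g) via R1 from deriv(e,j), blue(j,g)
round 4: derive deriv(e,h) via R1 from deriv(e,j), blue(j,h)
round 4: derive deriv(g,g) via R1 from deriv(g,j), blue(j,g)
round 4: derive deriv(j,e) via R1 from deriv(j,f), blue(f,e)
round 4: derive deriv(j,j) via R1 from deriv(j,f), blue(f,j)

deriv(j,f)  [via R1]
  deriv(j,d)  [via R1]
    deriv(j,g)  [via R0]
      blue(j,g)  [fact]
    blue(g,d)  [fact]
  blue(d,f)  [fact]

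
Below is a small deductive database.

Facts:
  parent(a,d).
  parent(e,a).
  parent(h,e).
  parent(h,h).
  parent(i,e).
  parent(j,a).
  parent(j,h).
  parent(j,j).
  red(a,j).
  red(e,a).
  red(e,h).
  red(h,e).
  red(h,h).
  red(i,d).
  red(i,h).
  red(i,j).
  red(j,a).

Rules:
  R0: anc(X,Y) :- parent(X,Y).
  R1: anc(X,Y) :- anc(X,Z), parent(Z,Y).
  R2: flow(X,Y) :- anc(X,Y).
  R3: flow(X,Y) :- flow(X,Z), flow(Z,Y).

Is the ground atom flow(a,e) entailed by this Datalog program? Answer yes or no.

no

round 1: derive anc(a,d) via R0 from parent(a,d)
round 1: derive anc(e,a) via R0 from parent(e,a)
round 1: derive anc(h,e) via R0 from parent(h,e)
round 1: derive anc(h,h) via R0 from parent(h,h)
round 1: derive anc(i,e) via R0 from parent(i,e)
round 1: derive anc(j,a) via R0 from parent(j,a)
round 1: derive anc(j,h) via R0 from parent(j,h)
round 1: derive anc(j,j) via R0 from parent(j,j)
round 2: derive anc(e,d) via R1 from anc(e,a), parent(a,d)
round 2: derive anc(h,a) via R1 from anc(h,e), parent(e,a)
round 2: derive anc(i,a) via R1 from anc(i,e), parent(e,a)
round 2: derive anc(j,d) via R1 from anc(j,a), parent(a,d)
round 2: derive anc(j,e) via R1 from anc(j,h), parent(h,e)
round 2: derive flow(a,d) via R2 from anc(a,d)
round 2: derive flow(e,a) via R2 from anc(e,a)
round 2: derive flow(h,e) via R2 from anc(h,e)
round 2: derive flow(h,h) via R2 from anc(h,h)
round 2: derive flow(i,e) via R2 from anc(i,e)
round 2: derive flow(j,a) via R2 from anc(j,a)
round 2: derive flow(j,h) via R2 from anc(j,h)
round 2: derive flow(j,j) via R2 from anc(j,j)
round 3: derive anc(h,d) via R1 from anc(h,a), parent(a,d)
round 3: derive anc(i,d) via R1 from anc(i,a), parent(a,d)
round 3: derive flow(e,d) via R2 from anc(e,d)
round 3: derive flow(h,a) via R2 from anc(h,a)
round 3: derive flow(i,a) via R2 from anc(i,a)
round 3: derive flow(j,d) via R2 from anc(j,d)
round 3: derive flow(j,e) via R2 from anc(j,e)
round 4: derive flow(h,d) via R2 from anc(h,d)
round 4: derive flow(i,d) via R2 from anc(i,d)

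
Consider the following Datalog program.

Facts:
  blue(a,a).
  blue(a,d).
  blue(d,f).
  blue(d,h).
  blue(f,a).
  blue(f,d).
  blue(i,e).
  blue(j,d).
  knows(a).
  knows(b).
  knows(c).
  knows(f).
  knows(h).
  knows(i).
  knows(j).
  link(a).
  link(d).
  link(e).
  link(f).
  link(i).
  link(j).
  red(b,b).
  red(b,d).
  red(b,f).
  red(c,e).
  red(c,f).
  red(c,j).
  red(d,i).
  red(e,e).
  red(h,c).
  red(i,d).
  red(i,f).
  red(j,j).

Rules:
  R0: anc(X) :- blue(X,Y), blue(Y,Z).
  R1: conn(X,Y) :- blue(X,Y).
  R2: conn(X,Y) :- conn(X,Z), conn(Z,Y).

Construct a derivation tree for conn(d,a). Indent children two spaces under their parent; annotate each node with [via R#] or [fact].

conn(d,a)  [via R2]
  conn(d,f)  [via R1]
    blue(d,f)  [fact]
  conn(f,a)  [via R1]
    blue(f,a)  [fact]

round 1: derive conn(a,a) via R1 from blue(a,a)
round 1: derive conn(a,d) via R1 from blue(a,d)
round 1: derive conn(d,f) via R1 from blue(d,f)
round 1: derive conn(d,h) via R1 from blue(d,h)
round 1: derive conn(f,a) via R1 from blue(f,a)
round 1: derive conn(f,d) via R1 from blue(f,d)
round 1: derive conn(i,e) via R1 from blue(i,e)
round 1: derive conn(j,d) via R1 from blue(j,d)
round 2: derive conn(a,f) via R2 from conn(a,d), conn(d,f)
round 2: derive conn(a,h) via R2 from conn(a,d), conn(d,h)
round 2: derive conn(d,a) via R2 from conn(d,f), conn(f,a)
round 2: derive conn(d,d) via R2 from conn(d,f), conn(f,d)
round 2: derive conn(f,f) via R2 from conn(f,d), conn(d,f)
round 2: derive conn(f,h) via R2 from conn(f,d), conn(d,h)
round 2: derive conn(j,f) via R2 from conn(j,d), conn(d,f)
round 2: derive conn(j,h) via R2 from conn(j,d), conn(d,h)
round 3: derive conn(j,a) via R2 from conn(j,d), conn(d,a)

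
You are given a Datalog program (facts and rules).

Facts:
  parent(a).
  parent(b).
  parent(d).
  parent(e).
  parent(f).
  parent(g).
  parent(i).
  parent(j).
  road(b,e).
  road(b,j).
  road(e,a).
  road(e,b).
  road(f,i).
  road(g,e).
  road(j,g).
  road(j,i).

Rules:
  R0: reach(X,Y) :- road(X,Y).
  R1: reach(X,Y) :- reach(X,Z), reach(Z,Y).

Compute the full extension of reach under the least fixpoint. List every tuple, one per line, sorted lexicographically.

reach(b,a)
reach(b,b)
reach(b,e)
reach(b,g)
reach(b,i)
reach(b,j)
reach(e,a)
reach(e,b)
reach(e,e)
reach(e,g)
reach(e,i)
reach(e,j)
reach(f,i)
reach(g,a)
reach(g,b)
reach(g,e)
reach(g,g)
reach(g,i)
reach(g,j)
reach(j,a)
reach(j,b)
reach(j,e)
reach(j,g)
reach(j,i)
reach(j,j)

round 1: derive reach(b,e) via R0 from road(b,e)
round 1: derive reach(b,j) via R0 from road(b,j)
round 1: derive reach(e,a) via R0 from road(e,a)
round 1: derive reach(e,b) via R0 from road(e,b)
round 1: derive reach(f,i) via R0 from road(f,i)
round 1: derive reach(g,e) via R0 from road(g,e)
round 1: derive reach(j,g) via R0 from road(j,g)
round 1: derive reach(j,i) via R0 from road(j,i)
round 2: derive reach(b,a) via R1 from reach(b,e), reach(e,a)
round 2: derive reach(b,b) via R1 from reach(b,e), reach(e,b)
round 2: derive reach(b,g) via R1 from reach(b,j), reach(j,g)
round 2: derive reach(b,i) via R1 from reach(b,j), reach(j,i)
round 2: derive reach(e,e) via R1 from reach(e,b), reach(b,e)
round 2: derive reach(e,j) via R1 from reach(e,b), reach(b,j)
round 2: derive reach(g,a) via R1 from reach(g,e), reach(e,a)
round 2: derive reach(g,b) via R1 from reach(g,e), reach(e,b)
round 2: derive reach(j,e) via R1 from reach(j,g), reach(g,e)
round 3: derive reach(e,g) via R1 from reach(e,b), reach(b,g)
round 3: derive reach(e,i) via R1 from reach(e,b), reach(b,i)
round 3: derive reach(g,g) via R1 from reach(g,b), reach(b,g)
round 3: derive reach(g,i) via R1 from reach(g,b), reach(b,i)
round 3: derive reach(g,j) via R1 from reach(g,b), reach(b,j)
round 3: derive reach(j,a) via R1 from reach(j,e), reach(e,a)
round 3: derive reach(j,b) via R1 from reach(j,e), reach(e,b)
round 3: derive reach(j,j) via R1 from reach(j,e), reach(e,j)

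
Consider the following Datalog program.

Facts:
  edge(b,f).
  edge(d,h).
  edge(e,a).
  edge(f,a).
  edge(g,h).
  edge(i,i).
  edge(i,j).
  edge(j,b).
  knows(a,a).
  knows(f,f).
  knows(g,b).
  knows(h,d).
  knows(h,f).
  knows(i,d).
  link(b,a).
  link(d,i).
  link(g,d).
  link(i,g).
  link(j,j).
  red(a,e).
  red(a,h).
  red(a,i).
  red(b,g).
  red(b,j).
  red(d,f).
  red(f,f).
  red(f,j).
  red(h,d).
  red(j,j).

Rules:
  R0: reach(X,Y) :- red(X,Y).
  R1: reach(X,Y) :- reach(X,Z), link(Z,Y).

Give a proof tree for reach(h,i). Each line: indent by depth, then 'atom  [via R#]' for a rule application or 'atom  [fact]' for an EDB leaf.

reach(h,i)  [via R1]
  reach(h,d)  [via R0]
    red(h,d)  [fact]
  link(d,i)  [fact]

round 1: derive reach(a,e) via R0 from red(a,e)
round 1: derive reach(a,h) via R0 from red(a,h)
round 1: derive reach(a,i) via R0 from red(a,i)
round 1: derive reach(b,g) via R0 from red(b,g)
round 1: derive reach(b,j) via R0 from red(b,j)
round 1: derive reach(d,f) via R0 from red(d,f)
round 1: derive reach(f,f) via R0 from red(f,f)
round 1: derive reach(f,j) via R0 from red(f,j)
round 1: derive reach(h,d) via R0 from red(h,d)
round 1: derive reach(j,j) via R0 from red(j,j)
round 2: derive reach(a,g) via R1 from reach(a,i), link(i,g)
round 2: derive reach(b,d) via R1 from reach(b,g), link(g,d)
round 2: derive reach(h,i) via R1 from reach(h,d), link(d,i)
round 3: derive reach(a,d) via R1 from reach(a,g), link(g,d)
round 3: derive reach(b,i) via R1 from reach(b,d), link(d,i)
round 3: derive reach(h,g) via R1 from reach(h,i), link(i,g)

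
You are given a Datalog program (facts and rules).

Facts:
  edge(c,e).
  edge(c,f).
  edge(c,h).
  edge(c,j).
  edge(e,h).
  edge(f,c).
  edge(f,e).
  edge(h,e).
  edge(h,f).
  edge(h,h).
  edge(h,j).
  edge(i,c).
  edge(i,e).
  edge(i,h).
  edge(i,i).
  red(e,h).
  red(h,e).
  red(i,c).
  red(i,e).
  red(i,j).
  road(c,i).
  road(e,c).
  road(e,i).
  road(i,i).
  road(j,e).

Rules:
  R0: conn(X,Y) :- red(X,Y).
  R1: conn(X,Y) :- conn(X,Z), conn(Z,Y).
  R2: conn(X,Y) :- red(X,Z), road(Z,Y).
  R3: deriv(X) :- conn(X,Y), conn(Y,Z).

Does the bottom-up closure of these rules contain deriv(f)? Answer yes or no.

round 1: derive conn(e,h) via R0 from red(e,h)
round 1: derive conn(h,e) via R0 from red(h,e)
round 1: derive conn(i,c) via R0 from red(i,c)
round 1: derive conn(i,e) via R0 from red(i,e)
round 1: derive conn(i,j) via R0 from red(i,j)
round 1: derive conn(h,c) via R2 from red(h,e), road(e,c)
round 1: derive conn(h,i) via R2 from red(h,e), road(e,i)
round 1: derive conn(i,i) via R2 from red(i,c), road(c,i)
round 2: derive conn(e,c) via R1 from conn(e,h), conn(h,c)
round 2: derive conn(e,e) via R1 from conn(e,h), conn(h,e)
round 2: derive conn(e,i) via R1 from conn(e,h), conn(h,i)
round 2: derive conn(h,h) via R1 from conn(h,e), conn(e,h)
round 2: derive conn(h,j) via R1 from conn(h,i), conn(i,j)
round 2: derive conn(i,h) via R1 from conn(i,e), conn(e,h)
round 2: derive deriv(e) via R3 from conn(e,h), conn(h,c)
round 2: derive deriv(h) via R3 from conn(h,e), conn(e,h)
round 2: derive deriv(i) via R3 from conn(i,e), conn(e,h)
round 3: derive conn(e,j) via R1 from conn(e,h), conn(h,j)

no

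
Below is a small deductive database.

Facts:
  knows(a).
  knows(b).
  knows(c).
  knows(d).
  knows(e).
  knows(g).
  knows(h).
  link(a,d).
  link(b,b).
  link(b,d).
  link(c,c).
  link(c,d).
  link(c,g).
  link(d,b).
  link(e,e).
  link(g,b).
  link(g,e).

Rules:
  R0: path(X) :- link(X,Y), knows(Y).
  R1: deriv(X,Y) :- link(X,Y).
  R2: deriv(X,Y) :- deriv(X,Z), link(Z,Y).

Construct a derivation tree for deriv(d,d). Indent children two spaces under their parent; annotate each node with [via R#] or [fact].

deriv(d,d)  [via R2]
  deriv(d,b)  [via R1]
    link(d,b)  [fact]
  link(b,d)  [fact]

round 1: derive deriv(a,d) via R1 from link(a,d)
round 1: derive deriv(b,b) via R1 from link(b,b)
round 1: derive deriv(b,d) via R1 from link(b,d)
round 1: derive deriv(c,c) via R1 from link(c,c)
round 1: derive deriv(c,d) via R1 from link(c,d)
round 1: derive deriv(c,g) via R1 from link(c,g)
round 1: derive deriv(d,b) via R1 from link(d,b)
round 1: derive deriv(e,e) via R1 from link(e,e)
round 1: derive deriv(g,b) via R1 from link(g,b)
round 1: derive deriv(g,e) via R1 from link(g,e)
round 2: derive deriv(a,b) via R2 from deriv(a,d), link(d,b)
round 2: derive deriv(c,b) via R2 from deriv(c,d), link(d,b)
round 2: derive deriv(c,e) via R2 from deriv(c,g), link(g,e)
round 2: derive deriv(d,d) via R2 from deriv(d,b), link(b,d)
round 2: derive deriv(g,d) via R2 from deriv(g,b), link(b,d)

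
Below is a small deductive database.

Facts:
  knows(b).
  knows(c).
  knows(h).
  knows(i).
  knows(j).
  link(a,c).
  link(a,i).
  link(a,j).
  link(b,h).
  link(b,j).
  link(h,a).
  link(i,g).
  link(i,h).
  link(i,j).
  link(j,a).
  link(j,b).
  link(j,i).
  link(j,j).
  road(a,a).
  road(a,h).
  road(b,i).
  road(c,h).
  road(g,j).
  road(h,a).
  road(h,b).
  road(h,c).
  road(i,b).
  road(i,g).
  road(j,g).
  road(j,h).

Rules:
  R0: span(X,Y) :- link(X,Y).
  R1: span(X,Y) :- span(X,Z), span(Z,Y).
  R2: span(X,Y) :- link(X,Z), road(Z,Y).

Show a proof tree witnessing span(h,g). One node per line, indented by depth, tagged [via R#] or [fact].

span(h,g)  [via R1]
  span(h,a)  [via R0]
    link(h,a)  [fact]
  span(a,g)  [via R2]
    link(a,i)  [fact]
    road(i,g)  [fact]

round 1: derive span(a,c) via R0 from link(a,c)
round 1: derive span(a,i) via R0 from link(a,i)
round 1: derive span(a,j) via R0 from link(a,j)
round 1: derive span(b,h) via R0 from link(b,h)
round 1: derive span(b,j) via R0 from link(b,j)
round 1: derive span(h,a) via R0 from link(h,a)
round 1: derive span(i,g) via R0 from link(i,g)
round 1: derive span(i,h) via R0 from link(i,h)
round 1: derive span(i,j) via R0 from link(i,j)
round 1: derive span(j,a) via R0 from link(j,a)
round 1: derive span(j,b) via R0 from link(j,b)
round 1: derive span(j,i) via R0 from link(j,i)
round 1: derive span(j,j) via R0 from link(j,j)
round 1: derive span(a,b) via R2 from link(a,i), road(i,b)
round 1: derive span(a,g) via R2 from link(a,i), road(i,g)
round 1: derive span(a,h) via R2 from link(a,c), road(c,h)
round 1: derive span(b,a) via R2 from link(b,h), road(h,a)
round 1: derive span(b,b) via R2 from link(b,h), road(h,b)
round 1: derive span(b,c) via R2 from link(b,h), road(h,c)
round 1: derive span(b,g) via R2 from link(b,j), road(j,g)
round 1: derive span(h,h) via R2 from link(h,a), road(a,h)
round 1: derive span(i,a) via R2 from link(i,h), road(h,a)
round 1: derive span(i,b) via R2 from link(i,h), road(h,b)
round 1: derive span(i,c) via R2 from link(i,h), road(h,c)
round 1: derive span(j,g) via R2 from link(j,i), road(i,g)
round 1: derive span(j,h) via R2 from link(j,a), road(a,h)
round 2: derive span(a,a) via R1 from span(a,b), span(b,a)
round 2: derive span(b,i) via R1 from span(b,a), span(a,i)
round 2: derive span(h,b) via R1 from span(h,a), span(a,b)
round 2: derive span(h,c) via R1 from span(h,a), span(a,c)
round 2: derive span(h,g) via R1 from span(h,a), span(a,g)
round 2: derive span(h,i) via R1 from span(h,a), span(a,i)
round 2: derive span(h,j) via R1 from span(h,a), span(a,j)
round 2: derive span(i,i) via R1 from span(i,a), span(a,i)
round 2: derive span(j,c) via R1 from span(j,a), span(a,c)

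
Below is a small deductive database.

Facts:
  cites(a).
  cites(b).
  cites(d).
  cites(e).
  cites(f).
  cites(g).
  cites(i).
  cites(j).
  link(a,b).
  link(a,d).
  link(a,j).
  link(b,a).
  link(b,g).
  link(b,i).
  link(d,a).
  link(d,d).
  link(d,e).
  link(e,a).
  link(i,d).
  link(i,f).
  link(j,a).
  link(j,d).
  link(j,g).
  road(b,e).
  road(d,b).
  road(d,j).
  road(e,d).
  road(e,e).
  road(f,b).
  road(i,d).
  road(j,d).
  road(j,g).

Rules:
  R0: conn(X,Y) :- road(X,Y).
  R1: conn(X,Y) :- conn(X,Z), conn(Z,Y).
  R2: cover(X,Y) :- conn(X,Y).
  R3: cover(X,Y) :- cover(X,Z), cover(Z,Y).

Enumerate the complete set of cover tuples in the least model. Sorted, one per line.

round 1: derive conn(b,e) via R0 from road(b,e)
round 1: derive conn(d,b) via R0 from road(d,b)
round 1: derive conn(d,j) via R0 from road(d,j)
round 1: derive conn(e,d) via R0 from road(e,d)
round 1: derive conn(e,e) via R0 from road(e,e)
round 1: derive conn(f,b) via R0 from road(f,b)
round 1: derive conn(i,d) via R0 from road(i,d)
round 1: derive conn(j,d) via R0 from road(j,d)
round 1: derive conn(j,g) via R0 from road(j,g)
round 2: derive conn(b,d) via R1 from conn(b,e), conn(e,d)
round 2: derive conn(d,d) via R1 from conn(d,j), conn(j,d)
round 2: derive conn(d,e) via R1 from conn(d,b), conn(b,e)
round 2: derive conn(d,g) via R1 from conn(d,j), conn(j,g)
round 2: derive conn(e,b) via R1 from conn(e,d), conn(d,b)
round 2: derive conn(e,j) via R1 from conn(e,d), conn(d,j)
round 2: derive conn(f,e) via R1 from conn(f,b), conn(b,e)
round 2: derive conn(i,b) via R1 from conn(i,d), conn(d,b)
round 2: derive conn(i,j) via R1 from conn(i,d), conn(d,j)
round 2: derive conn(j,b) via R1 from conn(j,d), conn(d,b)
round 2: derive conn(j,j) via R1 from conn(j,d), conn(d,j)
round 2: derive cover(b,e) via R2 from conn(b,e)
round 2: derive cover(d,b) via R2 from conn(d,b)
round 2: derive cover(d,j) via R2 from conn(d,j)
round 2: derive cover(e,d) via R2 from conn(e,d)
round 2: derive cover(e,e) via R2 from conn(e,e)
round 2: derive cover(f,b) via R2 from conn(f,b)
round 2: derive cover(i,d) via R2 from conn(i,d)
round 2: derive cover(j,d) via R2 from conn(j,d)
round 2: derive cover(j,g) via R2 from conn(j,g)
round 3: derive conn(b,b) via R1 from conn(b,d), conn(d,b)
round 3: derive conn(b,g) via R1 from conn(b,d), conn(d,g)
round 3: derive conn(b,j) via R1 from conn(b,d), conn(d,j)
round 3: derive conn(e,g) via R1 from conn(e,d), conn(d,g)
round 3: derive conn(f,d) via R1 from conn(f,b), conn(b,d)
round 3: derive conn(f,j) via R1 from conn(f,e), conn(e,j)
round 3: derive conn(i,e) via R1 from conn(i,b), conn(b,e)
round 3: derive conn(i,g) via R1 from conn(i,d), conn(d,g)
round 3: derive conn(j,e) via R1 from conn(j,b), conn(b,e)
round 3: derive cover(b,d) via R2 from conn(b,d)
round 3: derive cover(d,d) via R2 from conn(d,d)
round 3: derive cover(d,e) via R2 from conn(d,e)
round 3: derive cover(d,g) via R2 from conn(d,g)
round 3: derive cover(e,b) via R2 from conn(e,b)
round 3: derive cover(e,j) via R2 from conn(e,j)
round 3: derive cover(f,e) via R2 from conn(f,e)
round 3: derive cover(i,b) via R2 from conn(i,b)
round 3: derive cover(i,j) via R2 from conn(i,j)
round 3: derive cover(j,b) via R2 from conn(j,b)
round 3: derive cover(j,j) via R2 from conn(j,j)
round 4: derive conn(f,g) via R1 from conn(f,b), conn(b,g)
round 4: derive cover(b,b) via R2 from conn(b,b)
round 4: derive cover(b,g) via R2 from conn(b,g)
round 4: derive cover(b,j) via R2 from conn(b,j)
round 4: derive cover(e,g) via R2 from conn(e,g)
round 4: derive cover(f,d) via R2 from conn(f,d)
round 4: derive cover(f,j) via R2 from conn(f,j)
round 4: derive cover(i,e) via R2 from conn(i,e)
round 4: derive cover(i,g) via R2 from conn(i,g)
round 4: derive cover(j,e) via R2 from conn(j,e)
round 5: derive cover(f,g) via R2 from conn(f,g)

cover(b,b)
cover(b,d)
cover(b,e)
cover(b,g)
cover(b,j)
cover(d,b)
cover(d,d)
cover(d,e)
cover(d,g)
cover(d,j)
cover(e,b)
cover(e,d)
cover(e,e)
cover(e,g)
cover(e,j)
cover(f,b)
cover(f,d)
cover(f,e)
cover(f,g)
cover(f,j)
cover(i,b)
cover(i,d)
cover(i,e)
cover(i,g)
cover(i,j)
cover(j,b)
cover(j,d)
cover(j,e)
cover(j,g)
cover(j,j)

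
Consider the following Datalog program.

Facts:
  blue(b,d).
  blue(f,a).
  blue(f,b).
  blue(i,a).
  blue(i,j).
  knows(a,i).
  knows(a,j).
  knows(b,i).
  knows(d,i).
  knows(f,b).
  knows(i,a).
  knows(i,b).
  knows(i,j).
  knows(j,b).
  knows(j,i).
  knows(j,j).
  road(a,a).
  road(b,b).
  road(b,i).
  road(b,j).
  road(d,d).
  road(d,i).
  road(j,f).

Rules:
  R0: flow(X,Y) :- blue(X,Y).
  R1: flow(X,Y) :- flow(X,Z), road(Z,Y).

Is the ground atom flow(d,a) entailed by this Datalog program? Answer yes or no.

round 1: derive flow(b,d) via R0 from blue(b,d)
round 1: derive flow(f,a) via R0 from blue(f,a)
round 1: derive flow(f,b) via R0 from blue(f,b)
round 1: derive flow(i,a) via R0 from blue(i,a)
round 1: derive flow(i,j) via R0 from blue(i,j)
round 2: derive flow(b,i) via R1 from flow(b,d), road(d,i)
round 2: derive flow(f,i) via R1 from flow(f,b), road(b,i)
round 2: derive flow(f,j) via R1 from flow(f,b), road(b,j)
round 2: derive flow(i,f) via R1 from flow(i,j), road(j,f)
round 3: derive flow(f,f) via R1 from flow(f,j), road(j,f)

no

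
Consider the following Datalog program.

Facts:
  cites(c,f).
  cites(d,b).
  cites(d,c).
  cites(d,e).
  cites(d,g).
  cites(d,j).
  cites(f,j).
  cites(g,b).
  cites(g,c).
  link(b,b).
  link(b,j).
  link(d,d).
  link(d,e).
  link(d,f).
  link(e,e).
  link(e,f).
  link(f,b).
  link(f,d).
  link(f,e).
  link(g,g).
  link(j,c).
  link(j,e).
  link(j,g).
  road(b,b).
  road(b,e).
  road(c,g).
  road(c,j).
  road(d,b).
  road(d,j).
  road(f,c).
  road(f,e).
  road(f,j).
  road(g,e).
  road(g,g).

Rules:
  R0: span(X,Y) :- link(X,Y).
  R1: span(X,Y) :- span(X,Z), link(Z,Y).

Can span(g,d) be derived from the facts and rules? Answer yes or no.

round 1: derive span(b,b) via R0 from link(b,b)
round 1: derive span(b,j) via R0 from link(b,j)
round 1: derive span(d,d) via R0 from link(d,d)
round 1: derive span(d,e) via R0 from link(d,e)
round 1: derive span(d,f) via R0 from link(d,f)
round 1: derive span(e,e) via R0 from link(e,e)
round 1: derive span(e,f) via R0 from link(e,f)
round 1: derive span(f,b) via R0 from link(f,b)
round 1: derive span(f,d) via R0 from link(f,d)
round 1: derive span(f,e) via R0 from link(f,e)
round 1: derive span(g,g) via R0 from link(g,g)
round 1: derive span(j,c) via R0 from link(j,c)
round 1: derive span(j,e) via R0 from link(j,e)
round 1: derive span(j,g) via R0 from link(j,g)
round 2: derive span(b,c) via R1 from span(b,j), link(j,c)
round 2: derive span(b,e) via R1 from span(b,j), link(j,e)
round 2: derive span(b,g) via R1 from span(b,j), link(j,g)
round 2: derive span(d,b) via R1 from span(d,f), link(f,b)
round 2: derive span(e,b) via R1 from span(e,f), link(f,b)
round 2: derive span(e,d) via R1 from span(e,f), link(f,d)
round 2: derive span(f,f) via R1 from span(f,d), link(d,f)
round 2: derive span(f,j) via R1 from span(f,b), link(b,j)
round 2: derive span(j,f) via R1 from span(j,e), link(e,f)
round 3: derive span(b,f) via R1 from span(b,e), link(e,f)
round 3: derive span(d,j) via R1 from span(d,b), link(b,j)
round 3: derive span(e,j) via R1 from span(e,b), link(b,j)
round 3: derive span(f,c) via R1 from span(f,j), link(j,c)
round 3: derive span(f,g) via R1 from span(f,j), link(j,g)
round 3: derive span(j,b) via R1 from span(j,f), link(f,b)
round 3: derive span(j,d) via R1 from span(j,f), link(f,d)
round 4: derive span(b,d) via R1 from span(b,f), link(f,d)
round 4: derive span(d,c) via R1 from span(d,j), link(j,c)
round 4: derive span(d,g) via R1 from span(d,j), link(j,g)
round 4: derive span(e,c) via R1 from span(e,j), link(j,c)
round 4: derive span(e,g) via R1 from span(e,j), link(j,g)
round 4: derive span(j,j) via R1 from span(j,b), link(b,j)

no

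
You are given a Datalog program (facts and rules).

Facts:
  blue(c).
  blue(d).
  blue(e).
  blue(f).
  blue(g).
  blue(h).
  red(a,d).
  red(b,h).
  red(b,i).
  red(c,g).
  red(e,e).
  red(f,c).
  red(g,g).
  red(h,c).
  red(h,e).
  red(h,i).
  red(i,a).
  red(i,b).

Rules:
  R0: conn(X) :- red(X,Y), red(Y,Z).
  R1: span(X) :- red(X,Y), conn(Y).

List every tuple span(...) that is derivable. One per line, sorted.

span(b)
span(c)
span(e)
span(f)
span(g)
span(h)
span(i)

round 1: derive conn(b) via R0 from red(b,h), red(h,c)
round 1: derive conn(c) via R0 from red(c,g), red(g,g)
round 1: derive conn(e) via R0 from red(e,e), red(e,e)
round 1: derive conn(f) via R0 from red(f,c), red(c,g)
round 1: derive conn(g) via R0 from red(g,g), red(g,g)
round 1: derive conn(h) via R0 from red(h,c), red(c,g)
round 1: derive conn(i) via R0 from red(i,a), red(a,d)
round 2: derive span(b) via R1 from red(b,h), conn(h)
round 2: derive span(c) via R1 from red(c,g), conn(g)
round 2: derive span(e) via R1 from red(e,e), conn(e)
round 2: derive span(f) via R1 from red(f,c), conn(c)
round 2: derive span(g) via R1 from red(g,g), conn(g)
round 2: derive span(h) via R1 from red(h,c), conn(c)
round 2: derive span(i) via R1 from red(i,b), conn(b)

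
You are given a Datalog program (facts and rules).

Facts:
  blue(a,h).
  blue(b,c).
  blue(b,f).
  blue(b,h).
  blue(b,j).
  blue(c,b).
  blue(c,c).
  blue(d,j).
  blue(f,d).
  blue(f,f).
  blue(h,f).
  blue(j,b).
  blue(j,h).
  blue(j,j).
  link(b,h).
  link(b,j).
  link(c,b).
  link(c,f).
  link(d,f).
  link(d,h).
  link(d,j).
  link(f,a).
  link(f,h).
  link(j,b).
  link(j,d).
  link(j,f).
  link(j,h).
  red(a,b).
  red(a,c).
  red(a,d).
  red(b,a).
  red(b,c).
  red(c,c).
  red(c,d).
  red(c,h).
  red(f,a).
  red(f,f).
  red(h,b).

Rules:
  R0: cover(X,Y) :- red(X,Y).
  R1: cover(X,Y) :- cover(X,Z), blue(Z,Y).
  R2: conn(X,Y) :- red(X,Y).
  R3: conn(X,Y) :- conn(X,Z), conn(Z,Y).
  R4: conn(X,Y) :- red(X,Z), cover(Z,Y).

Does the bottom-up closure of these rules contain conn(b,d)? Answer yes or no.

round 1: derive cover(a,b) via R0 from red(a,b)
round 1: derive cover(a,c) via R0 from red(a,c)
round 1: derive cover(a,d) via R0 from red(a,d)
round 1: derive cover(b,a) via R0 from red(b,a)
round 1: derive cover(b,c) via R0 from red(b,c)
round 1: derive cover(c,c) via R0 from red(c,c)
round 1: derive cover(c,d) via R0 from red(c,d)
round 1: derive cover(c,h) via R0 from red(c,h)
round 1: derive cover(f,a) via R0 from red(f,a)
round 1: derive cover(f,f) via R0 from red(f,f)
round 1: derive cover(h,b) via R0 from red(h,b)
round 1: derive conn(a,b) via R2 from red(a,b)
round 1: derive conn(a,c) via R2 from red(a,c)
round 1: derive conn(a,d) via R2 from red(a,d)
round 1: derive conn(b,a) via R2 from red(b,a)
round 1: derive conn(b,c) via R2 from red(b,c)
round 1: derive conn(c,c) via R2 from red(c,c)
round 1: derive conn(c,d) via R2 from red(c,d)
round 1: derive conn(c,h) via R2 from red(c,h)
round 1: derive conn(f,a) via R2 from red(f,a)
round 1: derive conn(f,f) via R2 from red(f,f)
round 1: derive conn(h,b) via R2 from red(h,b)
round 2: derive cover(a,f) via R1 from cover(a,b), blue(b,f)
round 2: derive cover(a,h) via R1 from cover(a,b), blue(b,h)
round 2: derive cover(a,j) via R1 from cover(a,b), blue(b,j)
round 2: derive cover(b,b) via R1 from cover(b,c), blue(c,b)
round 2: derive cover(b,h) via R1 from cover(b,a), blue(a,h)
round 2: derive cover(c,b) via R1 from cover(c,c), blue(c,b)
round 2: derive cover(c,f) via R1 from cover(c,h), blue(h,f)
round 2: derive cover(c,j) via R1 from cover(c,d), blue(d,j)
round 2: derive cover(f,d) via R1 from cover(f,f), blue(f,d)
round 2: derive cover(f,h) via R1 from cover(f,a), blue(a,h)
round 2: derive cover(h,c) via R1 from cover(h,b), blue(b,c)
round 2: derive cover(h,f) via R1 from cover(h,b), blue(b,f)
round 2: derive cover(h,h) via R1 from cover(h,b), blue(b,h)
round 2: derive cover(h,j) via R1 from cover(h,b), blue(b,j)
round 2: derive conn(a,a) via R3 from conn(a,b), conn(b,a)
round 2: derive conn(a,h) via R3 from conn(a,c), conn(c,h)
round 2: derive conn(b,b) via R3 from conn(b,a), conn(a,b)
round 2: derive conn(b,d) via R3 from conn(b,a), conn(a,d)
round 2: derive conn(b,h) via R3 from conn(b,c), conn(c,h)
round 2: derive conn(c,b) via R3 from conn(c,h), conn(h,b)
round 2: derive conn(f,b) via R3 from conn(f,a), conn(a,b)
round 2: derive conn(f,c) via R3 from conn(f,a), conn(a,c)
round 2: derive conn(f,d) via R3 from conn(f,a), conn(a,d)
round 2: derive conn(h,a) via R3 from conn(h,b), conn(b,a)
round 2: derive conn(h,c) via R3 from conn(h,b), conn(b,c)
round 3: derive cover(b,f) via R1 from cover(b,b), blue(b,f)
round 3: derive cover(b,j) via R1 from cover(b,b), blue(b,j)
round 3: derive cover(f,j) via R1 from cover(f,d), blue(d,j)
round 3: derive cover(h,d) via R1 from cover(h,f), blue(f,d)
round 3: derive conn(c,a) via R3 from conn(c,b), conn(b,a)
round 3: derive conn(f,h) via R3 from conn(f,a), conn(a,h)
round 3: derive conn(h,d) via R3 from conn(h,a), conn(a,d)
round 3: derive conn(h,h) via R3 from conn(h,a), conn(a,h)
round 3: derive conn(a,f) via R4 from red(a,c), cover(c,f)
round 3: derive conn(a,j) via R4 from red(a,c), cover(c,j)
round 3: derive conn(b,f) via R4 from red(b,a), cover(a,f)
round 3: derive conn(b,j) via R4 from red(b,a), cover(a,j)
round 3: derive conn(c,f) via R4 from red(c,c), cover(c,f)
round 3: derive conn(c,j) via R4 from red(c,c), cover(c,j)
round 3: derive conn(f,j) via R4 from red(f,a), cover(a,j)
round 4: derive cover(b,d) via R1 from cover(b,f), blue(f,d)
round 4: derive cover(f,b) via R1 from cover(f,j), blue(j,b)
round 4: derive conn(h,f) via R3 from conn(h,a), conn(a,f)
round 4: derive conn(h,j) via R3 from conn(h,a), conn(a,j)
round 5: derive cover(f,c) via R1 from cover(f,b), blue(b,c)

yes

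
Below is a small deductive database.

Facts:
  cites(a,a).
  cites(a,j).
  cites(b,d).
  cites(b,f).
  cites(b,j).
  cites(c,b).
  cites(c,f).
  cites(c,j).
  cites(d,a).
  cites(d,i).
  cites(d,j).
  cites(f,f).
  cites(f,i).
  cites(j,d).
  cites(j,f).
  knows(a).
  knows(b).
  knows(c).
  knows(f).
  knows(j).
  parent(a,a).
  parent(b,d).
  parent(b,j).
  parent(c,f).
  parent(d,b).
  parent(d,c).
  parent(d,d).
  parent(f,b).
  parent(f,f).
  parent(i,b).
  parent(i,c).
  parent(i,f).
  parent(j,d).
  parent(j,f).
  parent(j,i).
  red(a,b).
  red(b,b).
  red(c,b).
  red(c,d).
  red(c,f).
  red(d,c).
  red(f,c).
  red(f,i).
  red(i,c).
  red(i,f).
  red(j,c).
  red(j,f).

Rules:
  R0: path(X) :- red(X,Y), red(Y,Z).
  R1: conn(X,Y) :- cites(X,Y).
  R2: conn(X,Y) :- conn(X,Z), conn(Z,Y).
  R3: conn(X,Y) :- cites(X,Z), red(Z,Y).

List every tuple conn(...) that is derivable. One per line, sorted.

conn(a,a)
conn(a,b)
conn(a,c)
conn(a,d)
conn(a,f)
conn(a,i)
conn(a,j)
conn(b,a)
conn(b,b)
conn(b,c)
conn(b,d)
conn(b,f)
conn(b,i)
conn(b,j)
conn(c,a)
conn(c,b)
conn(c,c)
conn(c,d)
conn(c,f)
conn(c,i)
conn(c,j)
conn(d,a)
conn(d,b)
conn(d,c)
conn(d,d)
conn(d,f)
conn(d,i)
conn(d,j)
conn(f,a)
conn(f,b)
conn(f,c)
conn(f,d)
conn(f,f)
conn(f,i)
conn(f,j)
conn(j,a)
conn(j,b)
conn(j,c)
conn(j,d)
conn(j,f)
conn(j,i)
conn(j,j)

round 1: derive conn(a,a) via R1 from cites(a,a)
round 1: derive conn(a,j) via R1 from cites(a,j)
round 1: derive conn(b,d) via R1 from cites(b,d)
round 1: derive conn(b,f) via R1 from cites(b,f)
round 1: derive conn(b,j) via R1 from cites(b,j)
round 1: derive conn(c,b) via R1 from cites(c,b)
round 1: derive conn(c,f) via R1 from cites(c,f)
round 1: derive conn(c,j) via R1 from cites(c,j)
round 1: derive conn(d,a) via R1 from cites(d,a)
round 1: derive conn(d,i) via R1 from cites(d,i)
round 1: derive conn(d,j) via R1 from cites(d,j)
round 1: derive conn(f,f) via R1 from cites(f,f)
round 1: derive conn(f,i) via R1 from cites(f,i)
round 1: derive conn(j,d) via R1 from cites(j,d)
round 1: derive conn(j,f) via R1 from cites(j,f)
round 1: derive conn(a,b) via R3 from cites(a,a), red(a,b)
round 1: derive conn(a,c) via R3 from cites(a,j), red(j,c)
round 1: derive conn(a,f) via R3 from cites(a,j), red(j,f)
round 1: derive conn(b,c) via R3 from cites(b,d), red(d,c)
round 1: derive conn(b,i) via R3 from cites(b,f), red(f,i)
round 1: derive conn(c,c) via R3 from cites(c,f), red(f,c)
round 1: derive conn(c,i) via R3 from cites(c,f), red(f,i)
round 1: derive conn(d,b) via R3 from cites(d,a), red(a,b)
round 1: derive conn(d,c) via R3 from cites(d,i), red(i,c)
round 1: derive conn(d,f) via R3 from cites(d,i), red(i,f)
round 1: derive conn(f,c) via R3 from cites(f,f), red(f,c)
round 1: derive conn(j,c) via R3 from cites(j,d), red(d,c)
round 1: derive conn(j,i) via R3 from cites(j,f), red(f,i)
round 2: derive conn(a,d) via R2 from conn(a,b), conn(b,d)
round 2: derive conn(a,i) via R2 from conn(a,b), conn(b,i)
round 2: derive conn(b,a) via R2 from conn(b,d), conn(d,a)
round 2: derive conn(b,b) via R2 from conn(b,c), conn(c,b)
round 2: derive conn(c,d) via R2 from conn(c,b), conn(b,d)
round 2: derive conn(d,d) via R2 from conn(d,b), conn(b,d)
round 2: derive conn(f,b) via R2 from conn(f,c), conn(c,b)
round 2: derive conn(f,j) via R2 from conn(f,c), conn(c,j)
round 2: derive conn(j,a) via R2 from conn(j,d), conn(d,a)
round 2: derive conn(j,b) via R2 from conn(j,c), conn(c,b)
round 2: derive conn(j,j) via R2 from conn(j,c), conn(c,j)
round 3: derive conn(c,a) via R2 from conn(c,b), conn(b,a)
round 3: derive conn(f,a) via R2 from conn(f,b), conn(b,a)
round 3: derive conn(f,d) via R2 from conn(f,b), conn(b,d)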